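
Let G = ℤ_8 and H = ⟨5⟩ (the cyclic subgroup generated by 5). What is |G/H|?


|⟨5⟩| = n / gcd(5, 8) = 8 / 1 = 8
H is normal (ℤ_8 is abelian).
|G/H| = |G| / |H| = 8 / 8 = 1

|G/H| = 1


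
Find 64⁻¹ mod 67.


Use the extended Euclidean algorithm to write 1 = 64·s + 67·t; then s mod 67 is the inverse.
Euclidean algorithm:
  64 = 0·67 + 64
  67 = 1·64 + 3
  64 = 21·3 + 1
  3 = 3·1 + 0
gcd(64,67) = 1
Back-substitution gives: 64·(22) + 67·(-21) = 1
So 64⁻¹ ≡ 22 ≡ 22 (mod 67)
Check: 64 × 22 = 1408 ≡ 1 (mod 67) ✓

64⁻¹ ≡ 22 (mod 67)


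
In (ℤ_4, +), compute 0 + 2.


Operation: addition mod 4
0 + 2 = (a + b) mod 4 with a = 0, b = 2

0 + 2 = 2


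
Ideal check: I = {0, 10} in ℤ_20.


Check ideal conditions for I = {0, 10} in ℤ_20:
(1) I is an additive subgroup? Yes
(2) For r ∈ ℤ_20 and a ∈ I: r·a ∈ I? Yes

Yes, I is an ideal of ℤ_20


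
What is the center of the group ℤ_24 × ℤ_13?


Z(G) = {g ∈ G | gx = xg for all x ∈ G}
Direct product of abelian groups is abelian, so Z(G) = G

Z(ℤ_24 × ℤ_13) = ℤ_24 × ℤ_13


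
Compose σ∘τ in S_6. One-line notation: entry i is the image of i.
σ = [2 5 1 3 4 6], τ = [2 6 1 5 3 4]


σ∘τ: apply τ first, then σ
1 →τ 2 →σ 5
2 →τ 6 →σ 6
3 →τ 1 →σ 2
4 →τ 5 →σ 4
5 →τ 3 →σ 1
6 →τ 4 →σ 3

σ∘τ = [5 6 2 4 1 3]


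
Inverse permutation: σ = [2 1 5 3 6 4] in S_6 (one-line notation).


To find σ⁻¹, swap domain and range:
σ(1) = 2 → σ⁻¹(2) = 1
σ(2) = 1 → σ⁻¹(1) = 2
σ(3) = 5 → σ⁻¹(5) = 3
σ(4) = 3 → σ⁻¹(3) = 4
σ(5) = 6 → σ⁻¹(6) = 5
σ(6) = 4 → σ⁻¹(4) = 6

σ⁻¹ = [2 1 4 6 3 5]


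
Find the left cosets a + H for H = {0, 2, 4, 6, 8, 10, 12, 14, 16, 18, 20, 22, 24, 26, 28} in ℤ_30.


H = {0, 2, 4, 6, 8, 10, 12, 14, 16, 18, 20, 22, 24, 26, 28}, |H| = 15
Number of cosets = |G|/|H| = 30/15 = 2
0 + H = {0, 2, 4, 6, 8, 10, 12, 14, 16, 18, 20, 22, 24, 26, 28}
1 + H = {1, 3, 5, 7, 9, 11, 13, 15, 17, 19, 21, 23, 25, 27, 29}

Cosets: 0+H={0,2,4,6,8,10,12,14,16,18,20,22,24,26,28}; 1+H={1,3,5,7,9,11,13,15,17,19,21,23,25,27,29}


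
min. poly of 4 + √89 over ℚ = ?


Let α = 4 + √89. Then α - 4 = √89, so (α - 4)² = 89, giving α² - 8α - 73 = 0. Degree 2 and α ∉ ℚ, so this is the minimal polynomial.

Minimal polynomial: x² - 8x - 73


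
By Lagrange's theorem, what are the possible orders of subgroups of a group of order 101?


Lagrange's theorem: |H| divides |G|
|G| = 101
Divisors of 101: 1, 101

Possible subgroup orders: {1, 101}


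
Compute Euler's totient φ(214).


Factor n: 214 = 2 × 107
φ(n) = n · ∏(1 - 1/p) over distinct primes p | n
φ(214) = 214 · (1 - 1/2) · (1 - 1/107) = 106

φ(214) = 106


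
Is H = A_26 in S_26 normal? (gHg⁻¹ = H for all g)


H = A_26 in S_26
A_26 has index 2 in S_26, and every subgroup of index 2 is normal

Yes, normal subgroup


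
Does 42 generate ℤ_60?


g generates ℤ_n iff gcd(g, n) = 1
gcd(42, 60) = 6
Since gcd = 6 ≠ 1, ⟨42⟩ has order 10 < 60, so 42 is not a generator.

No, 42 does not generate ℤ_60


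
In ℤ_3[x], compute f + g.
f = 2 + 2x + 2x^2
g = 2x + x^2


Add coefficients mod 3:
x^0: 2 + 0 = 2 (mod 3)
x^1: 2 + 2 = 1 (mod 3)
x^2: 2 + 1 = 0 (mod 3)
Result: 2 + x

f + g = 2 + x


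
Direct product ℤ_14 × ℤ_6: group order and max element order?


|ℤ_14 × ℤ_6| = 14 × 6 = 84
Max element order = lcm(14,6) = 42
Cyclic? No (gcd=2)

|ℤ_14×ℤ_6| = 84, max element order = 42


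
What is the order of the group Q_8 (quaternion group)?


Q_8 = {±1, ±i, ±j, ±k}
|Q_8| = 8

|Q_8 (quaternion group)| = 8


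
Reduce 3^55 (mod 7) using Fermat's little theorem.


Fermat's little theorem: if p is prime and gcd(a,p)=1, then a^(p-1) ≡ 1 (mod p)
p = 7 is prime, gcd(3,7) = 1
Reduce exponent: 55 mod 6 = 1
So 3^55 ≡ 3^1 (mod 7)
3^1 mod 7 = 3

3^55 ≡ 3 (mod 7)


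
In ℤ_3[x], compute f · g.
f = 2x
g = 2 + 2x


Expand and collect like terms; reduce coefficients mod 3:
x^0: 0·2 = 0 ≡ 0 (mod 3)
x^1: 0·2 + 2·2 = 4 ≡ 1 (mod 3)
x^2: 2·2 = 4 ≡ 1 (mod 3)
Result: x + x^2

f · g = x + x^2


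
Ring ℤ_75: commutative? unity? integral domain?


ℤ_75 is a commutative ring with unity 1; 75 = 3×25 is composite, so 3·25 ≡ 0 gives zero divisors (not an integral domain)
Commutative: Yes
Integral domain: No
Has unity: Yes

ℤ_75: Commutative=Yes, Unity=Yes


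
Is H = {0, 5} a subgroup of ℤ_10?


Subgroup test for H = {0, 5} in (ℤ_10, +):
(1) 0 ∈ H? Yes
(2) Closure: for all a,b ∈ H, (a+b) mod 10 ∈ H? Yes
(3) Inverses: for all a ∈ H, -a mod 10 ∈ H? Yes

Yes, H is a subgroup of ℤ_10


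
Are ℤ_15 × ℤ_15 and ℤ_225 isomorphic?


Comparing ℤ_15 × ℤ_15 and ℤ_225:
gcd(15,15) = 15 ≠ 1. Max element order in ℤ_15×ℤ_15 is lcm(15,15) = 15 < 225, so it has no element of order 225

No, ℤ_15 × ℤ_15 ≇ ℤ_225


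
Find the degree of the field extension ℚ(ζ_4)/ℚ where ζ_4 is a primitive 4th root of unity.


[ℚ(ζ_n):ℚ] = deg Φ_n(x) = φ(n). Here φ(4) = 2

[ℚ(ζ_4)/ℚ where ζ_4 is a primitive 4th root of unity] = 2


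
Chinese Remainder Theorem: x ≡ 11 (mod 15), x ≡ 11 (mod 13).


m₁ = 15, m₂ = 13, gcd = 1, so CRT applies. M = m₁·m₂ = 195
Let M₁ = M/m₁ = 13, M₂ = M/m₂ = 15
Find y₁ ≡ M₁⁻¹ (mod m₁): 13⁻¹ ≡ 7 (mod 15)
Find y₂ ≡ M₂⁻¹ (mod m₂): 15⁻¹ ≡ 7 (mod 13)
x = a₁·M₁·y₁ + a₂·M₂·y₂ = 11·13·7 + 11·15·7 = 2156
Reduce mod 195: x ≡ 11
Check: 11 mod 15 = 11 ✓, 11 mod 13 = 11 ✓

x ≡ 11 (mod 195)


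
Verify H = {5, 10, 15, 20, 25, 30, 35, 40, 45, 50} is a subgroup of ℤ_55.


Subgroup test for H = {5, 10, 15, 20, 25, 30, 35, 40, 45, 50} in (ℤ_55, +):
(1) 0 ∈ H? No
(2) Closure: for all a,b ∈ H, (a+b) mod 55 ∈ H? No  [counterexample: 5 + 50 = 0 ∉ H]
(3) Inverses: for all a ∈ H, -a mod 55 ∈ H? Yes

No, H is not a subgroup of ℤ_55


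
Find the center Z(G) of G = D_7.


Z(G) = {g ∈ G | gx = xg for all x ∈ G}
For odd n, Z(D_n) = {e}: no nontrivial rotation commutes with all reflections

Z(D_7) = {e}


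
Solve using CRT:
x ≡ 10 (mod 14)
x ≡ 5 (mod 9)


m₁ = 14, m₂ = 9, gcd = 1, so CRT applies. M = m₁·m₂ = 126
Let M₁ = M/m₁ = 9, M₂ = M/m₂ = 14
Find y₁ ≡ M₁⁻¹ (mod m₁): 9⁻¹ ≡ 11 (mod 14)
Find y₂ ≡ M₂⁻¹ (mod m₂): 14⁻¹ ≡ 2 (mod 9)
x = a₁·M₁·y₁ + a₂·M₂·y₂ = 10·9·11 + 5·14·2 = 1130
Reduce mod 126: x ≡ 122
Check: 122 mod 14 = 10 ✓, 122 mod 9 = 5 ✓

x ≡ 122 (mod 126)


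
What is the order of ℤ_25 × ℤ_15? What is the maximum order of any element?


|ℤ_25 × ℤ_15| = 25 × 15 = 375
Max element order = lcm(25,15) = 75
Cyclic? No (gcd=5)

|ℤ_25×ℤ_15| = 375, max element order = 75


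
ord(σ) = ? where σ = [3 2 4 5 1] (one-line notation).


Cycle decomposition: (1 3 4 5)
Cycle lengths: 4
Order = lcm(4) = 4

ord(σ) = 4


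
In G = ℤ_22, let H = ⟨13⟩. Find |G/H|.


|⟨13⟩| = n / gcd(13, 22) = 22 / 1 = 22
H is normal (ℤ_22 is abelian).
|G/H| = |G| / |H| = 22 / 22 = 1

|G/H| = 1


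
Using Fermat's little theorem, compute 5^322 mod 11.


Fermat's little theorem: if p is prime and gcd(a,p)=1, then a^(p-1) ≡ 1 (mod p)
p = 11 is prime, gcd(5,11) = 1
Reduce exponent: 322 mod 10 = 2
So 5^322 ≡ 5^2 (mod 11)
5^2 mod 11 = 3

5^322 ≡ 3 (mod 11)


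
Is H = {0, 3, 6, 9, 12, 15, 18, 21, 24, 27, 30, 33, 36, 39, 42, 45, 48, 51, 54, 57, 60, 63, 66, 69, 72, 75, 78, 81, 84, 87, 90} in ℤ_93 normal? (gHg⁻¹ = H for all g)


H = {0, 3, 6, 9, 12, 15, 18, 21, 24, 27, 30, 33, 36, 39, 42, 45, 48, 51, 54, 57, 60, 63, 66, 69, 72, 75, 78, 81, 84, 87, 90} in ℤ_93
ℤ_93 is abelian; every subgroup of an abelian group is normal

Yes, normal subgroup


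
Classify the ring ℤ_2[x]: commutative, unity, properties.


ℤ_2 is a field (n prime), so ℤ_2[x] is a commutative integral domain with unity
Commutative: Yes
Integral domain: Yes
Has unity: Yes

ℤ_2[x]: Commutative=Yes, Unity=Yes


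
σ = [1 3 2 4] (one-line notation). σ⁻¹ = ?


To find σ⁻¹, swap domain and range:
σ(1) = 1 → σ⁻¹(1) = 1
σ(2) = 3 → σ⁻¹(3) = 2
σ(3) = 2 → σ⁻¹(2) = 3
σ(4) = 4 → σ⁻¹(4) = 4

σ⁻¹ = [1 3 2 4]


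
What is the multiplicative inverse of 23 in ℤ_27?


Use the extended Euclidean algorithm to write 1 = 23·s + 27·t; then s mod 27 is the inverse.
Euclidean algorithm:
  23 = 0·27 + 23
  27 = 1·23 + 4
  23 = 5·4 + 3
  4 = 1·3 + 1
  3 = 3·1 + 0
gcd(23,27) = 1
Back-substitution gives: 23·(-7) + 27·(6) = 1
So 23⁻¹ ≡ -7 ≡ 20 (mod 27)
Check: 23 × 20 = 460 ≡ 1 (mod 27) ✓

23⁻¹ ≡ 20 (mod 27)


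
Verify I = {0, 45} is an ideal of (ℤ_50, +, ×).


Check ideal conditions for I = {0, 45} in ℤ_50:
(1) I is an additive subgroup? No
(2) For r ∈ ℤ_50 and a ∈ I: r·a ∈ I? No  [counterexample: r=2, a=45, r·a mod 50 = 40 ∉ I]

No, I is not an ideal of ℤ_50


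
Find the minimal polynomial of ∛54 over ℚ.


∛54 satisfies x³ - 54 = 0, irreducible over ℚ (no rational root; 54 is not a perfect cube)

Minimal polynomial: x³ - 54


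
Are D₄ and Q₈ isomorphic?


Comparing D₄ and Q₈:
D₄ has 5 elements of order 2; Q₈ has only 1

No, D₄ ≇ Q₈


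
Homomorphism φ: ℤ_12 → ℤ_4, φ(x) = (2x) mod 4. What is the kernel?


Kernel = preimage of identity
ker(φ) = {x ∈ ℤ_12 : 2x ≡ 0 (mod 4)}. Since 4 | 12, φ is well-defined. The kernel is the cyclic subgroup ⟨2⟩ of ℤ_12 (order 6), i.e. {0, 2, 4, 6, 8, 10}

ker(φ) = {0, 2, 4, 6, 8, 10}


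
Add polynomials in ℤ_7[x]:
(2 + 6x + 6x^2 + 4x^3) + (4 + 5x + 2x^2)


Add coefficients mod 7:
x^0: 2 + 4 = 6 (mod 7)
x^1: 6 + 5 = 4 (mod 7)
x^2: 6 + 2 = 1 (mod 7)
x^3: 4 + 0 = 4 (mod 7)
Result: 6 + 4x + x^2 + 4x^3

f + g = 6 + 4x + x^2 + 4x^3


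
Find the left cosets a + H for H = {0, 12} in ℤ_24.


H = {0, 12}, |H| = 2
Number of cosets = |G|/|H| = 24/2 = 12
0 + H = {0, 12}
1 + H = {1, 13}
2 + H = {2, 14}
3 + H = {3, 15}
4 + H = {4, 16}
5 + H = {5, 17}
6 + H = {6, 18}
7 + H = {7, 19}
8 + H = {8, 20}
9 + H = {9, 21}
10 + H = {10, 22}
11 + H = {11, 23}

Cosets: 0+H={0,12}; 1+H={1,13}; 2+H={2,14}; 3+H={3,15}; 4+H={4,16}; 5+H={5,17}; 6+H={6,18}; 7+H={7,19}; 8+H={8,20}; 9+H={9,21}; 10+H={10,22}; 11+H={11,23}


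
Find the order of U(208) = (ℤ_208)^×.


U(n) is the group of units mod n; |U(n)| = φ(n)
|U(208)| = φ(208) = 96

|U(208) = (ℤ_208)^×| = 96


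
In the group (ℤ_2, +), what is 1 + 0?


Operation: addition mod 2
1 + 0 = (a + b) mod 2 with a = 1, b = 0

1 + 0 = 1


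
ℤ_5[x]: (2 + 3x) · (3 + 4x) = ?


Expand and collect like terms; reduce coefficients mod 5:
x^0: 2·3 = 6 ≡ 1 (mod 5)
x^1: 2·4 + 3·3 = 17 ≡ 2 (mod 5)
x^2: 3·4 = 12 ≡ 2 (mod 5)
Result: 1 + 2x + 2x^2

f · g = 1 + 2x + 2x^2


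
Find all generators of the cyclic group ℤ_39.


g generates ℤ_n iff gcd(g,n) = 1
Prime factors of 39: 3, 13
Generators are g ∈ {1,...,38} not divisible by any of these primes.
Generators: {1, 2, 4, 5, 7, 8, 10, 11, 14, 16, 17, 19, 20, 22, 23, 25, 28, 29, 31, 32, 34, 35, 37, 38}
Number of generators = φ(39) = 24

Generators of ℤ_39 = {1, 2, 4, 5, 7, 8, 10, 11, 14, 16, 17, 19, 20, 22, 23, 25, 28, 29, 31, 32, 34, 35, 37, 38}


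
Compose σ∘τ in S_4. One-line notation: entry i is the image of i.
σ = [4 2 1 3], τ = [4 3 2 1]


σ∘τ: apply τ first, then σ
1 →τ 4 →σ 3
2 →τ 3 →σ 1
3 →τ 2 →σ 2
4 →τ 1 →σ 4

σ∘τ = [3 1 2 4]


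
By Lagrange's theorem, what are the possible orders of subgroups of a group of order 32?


Lagrange's theorem: |H| divides |G|
|G| = 32
Divisors of 32: 1, 2, 4, 8, 16, 32

Possible subgroup orders: {1, 2, 4, 8, 16, 32}


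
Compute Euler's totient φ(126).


Factor n: 126 = 2 × 3^2 × 7
φ(n) = n · ∏(1 - 1/p) over distinct primes p | n
φ(126) = 126 · (1 - 1/2) · (1 - 1/3) · (1 - 1/7) = 36

φ(126) = 36


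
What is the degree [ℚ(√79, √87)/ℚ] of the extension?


[ℚ(√79,√87):ℚ] = [ℚ(√79,√87):ℚ(√79)]·[ℚ(√79):ℚ] = 2·2 = 4

[ℚ(√79, √87)/ℚ] = 4


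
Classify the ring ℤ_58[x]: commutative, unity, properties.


ℤ_58 has zero divisors (2·29 ≡ 0), and these lift to constant zero divisors in ℤ_58[x]; so not an integral domain
Commutative: Yes
Integral domain: No
Has unity: Yes

ℤ_58[x]: Commutative=Yes, Unity=Yes


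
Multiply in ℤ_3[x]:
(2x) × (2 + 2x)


Expand and collect like terms; reduce coefficients mod 3:
x^0: 0·2 = 0 ≡ 0 (mod 3)
x^1: 0·2 + 2·2 = 4 ≡ 1 (mod 3)
x^2: 2·2 = 4 ≡ 1 (mod 3)
Result: x + x^2

f · g = x + x^2


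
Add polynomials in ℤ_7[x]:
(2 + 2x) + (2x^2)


Add coefficients mod 7:
x^0: 2 + 0 = 2 (mod 7)
x^1: 2 + 0 = 2 (mod 7)
x^2: 0 + 2 = 2 (mod 7)
Result: 2 + 2x + 2x^2

f + g = 2 + 2x + 2x^2


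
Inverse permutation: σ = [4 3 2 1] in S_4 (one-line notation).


To find σ⁻¹, swap domain and range:
σ(1) = 4 → σ⁻¹(4) = 1
σ(2) = 3 → σ⁻¹(3) = 2
σ(3) = 2 → σ⁻¹(2) = 3
σ(4) = 1 → σ⁻¹(1) = 4

σ⁻¹ = [4 3 2 1]


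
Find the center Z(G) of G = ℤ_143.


Z(G) = {g ∈ G | gx = xg for all x ∈ G}
ℤ_143 is abelian, so Z(G) = G

Z(ℤ_143) = ℤ_143


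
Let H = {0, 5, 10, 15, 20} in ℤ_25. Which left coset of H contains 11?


11 + H = {11 + h (mod 25) : h ∈ H}
11+0=11, 11+5=16, 11+10=21, 11+15=1, 11+20=6
11 + H = {1, 6, 11, 16, 21} = 1 + H

11 + H = {1, 6, 11, 16, 21}


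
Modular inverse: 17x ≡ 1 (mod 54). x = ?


Use the extended Euclidean algorithm to write 1 = 17·s + 54·t; then s mod 54 is the inverse.
Euclidean algorithm:
  17 = 0·54 + 17
  54 = 3·17 + 3
  17 = 5·3 + 2
  3 = 1·2 + 1
  2 = 2·1 + 0
gcd(17,54) = 1
Back-substitution gives: 17·(-19) + 54·(6) = 1
So 17⁻¹ ≡ -19 ≡ 35 (mod 54)
Check: 17 × 35 = 595 ≡ 1 (mod 54) ✓

17⁻¹ ≡ 35 (mod 54)


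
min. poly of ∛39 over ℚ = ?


∛39 satisfies x³ - 39 = 0, irreducible over ℚ (no rational root; 39 is not a perfect cube)

Minimal polynomial: x³ - 39


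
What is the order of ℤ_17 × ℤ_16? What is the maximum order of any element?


|ℤ_17 × ℤ_16| = 17 × 16 = 272
Max element order = lcm(17,16) = 272
Cyclic? Yes (gcd=1)

|ℤ_17×ℤ_16| = 272, max element order = 272


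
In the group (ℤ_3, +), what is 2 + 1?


Operation: addition mod 3
2 + 1 = (a + b) mod 3 with a = 2, b = 1

2 + 1 = 0


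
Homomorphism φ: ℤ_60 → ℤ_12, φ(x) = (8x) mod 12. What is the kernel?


Kernel = preimage of identity
ker(φ) = {x ∈ ℤ_60 : 8x ≡ 0 (mod 12)}. Since 12 | 60, φ is well-defined. The kernel is the cyclic subgroup ⟨3⟩ of ℤ_60 (order 20), i.e. {0, 3, 6, 9, 12, 15, 18, 21, 24, 27, 30, 33, 36, 39, 42, 45, 48, 51, 54, 57}

ker(φ) = {0, 3, 6, 9, 12, 15, 18, 21, 24, 27, 30, 33, 36, 39, 42, 45, 48, 51, 54, 57}


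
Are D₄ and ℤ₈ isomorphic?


Comparing D₄ and ℤ₈:
D₄ is non-abelian, ℤ₈ is abelian

No, D₄ ≇ ℤ₈


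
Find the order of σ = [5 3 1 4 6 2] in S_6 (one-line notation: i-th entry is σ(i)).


Cycle decomposition: (1 5 6 2 3)
Cycle lengths: 5
Order = lcm(5) = 5

ord(σ) = 5


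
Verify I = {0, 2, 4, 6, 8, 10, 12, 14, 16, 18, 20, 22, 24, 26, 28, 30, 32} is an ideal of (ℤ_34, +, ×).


Check ideal conditions for I = {0, 2, 4, 6, 8, 10, 12, 14, 16, 18, 20, 22, 24, 26, 28, 30, 32} in ℤ_34:
(1) I is an additive subgroup? Yes
(2) For r ∈ ℤ_34 and a ∈ I: r·a ∈ I? Yes

Yes, I is an ideal of ℤ_34


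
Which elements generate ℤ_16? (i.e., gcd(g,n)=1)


g generates ℤ_n iff gcd(g,n) = 1
Checking each g ∈ {1,...,15}:
gcd(1,16) = 1
gcd(2,16) = 2
gcd(3,16) = 1
gcd(4,16) = 4
gcd(5,16) = 1
gcd(6,16) = 2
gcd(7,16) = 1
gcd(8,16) = 8
gcd(9,16) = 1
gcd(10,16) = 2
gcd(11,16) = 1
gcd(12,16) = 4
gcd(13,16) = 1
gcd(14,16) = 2
gcd(15,16) = 1
Generators: {1, 3, 5, 7, 9, 11, 13, 15}
Number of generators = φ(16) = 8

Generators of ℤ_16 = {1, 3, 5, 7, 9, 11, 13, 15}


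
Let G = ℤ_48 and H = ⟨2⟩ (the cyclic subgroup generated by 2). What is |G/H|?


|⟨2⟩| = n / gcd(2, 48) = 48 / 2 = 24
H is normal (ℤ_48 is abelian).
|G/H| = |G| / |H| = 48 / 24 = 2

|G/H| = 2


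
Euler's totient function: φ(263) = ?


Factor n: 263 = 263
φ(n) = n · ∏(1 - 1/p) over distinct primes p | n
φ(263) = 263 · (1 - 1/263) = 262

φ(263) = 262


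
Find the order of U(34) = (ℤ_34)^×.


U(n) is the group of units mod n; |U(n)| = φ(n)
|U(34)| = φ(34) = 16

|U(34) = (ℤ_34)^×| = 16


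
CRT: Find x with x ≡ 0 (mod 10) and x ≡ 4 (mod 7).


m₁ = 10, m₂ = 7, gcd = 1, so CRT applies. M = m₁·m₂ = 70
Let M₁ = M/m₁ = 7, M₂ = M/m₂ = 10
Find y₁ ≡ M₁⁻¹ (mod m₁): 7⁻¹ ≡ 3 (mod 10)
Find y₂ ≡ M₂⁻¹ (mod m₂): 10⁻¹ ≡ 5 (mod 7)
x = a₁·M₁·y₁ + a₂·M₂·y₂ = 0·7·3 + 4·10·5 = 200
Reduce mod 70: x ≡ 60
Check: 60 mod 10 = 0 ✓, 60 mod 7 = 4 ✓

x ≡ 60 (mod 70)


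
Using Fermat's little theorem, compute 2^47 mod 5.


Fermat's little theorem: if p is prime and gcd(a,p)=1, then a^(p-1) ≡ 1 (mod p)
p = 5 is prime, gcd(2,5) = 1
Reduce exponent: 47 mod 4 = 3
So 2^47 ≡ 2^3 (mod 5)
2^3 mod 5 = 3

2^47 ≡ 3 (mod 5)


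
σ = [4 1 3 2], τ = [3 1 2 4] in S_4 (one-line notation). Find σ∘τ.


σ∘τ: apply τ first, then σ
1 →τ 3 →σ 3
2 →τ 1 →σ 4
3 →τ 2 →σ 1
4 →τ 4 →σ 2

σ∘τ = [3 4 1 2]


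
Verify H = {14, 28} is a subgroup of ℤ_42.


Subgroup test for H = {14, 28} in (ℤ_42, +):
(1) 0 ∈ H? No
(2) Closure: for all a,b ∈ H, (a+b) mod 42 ∈ H? No  [counterexample: 14 + 28 = 0 ∉ H]
(3) Inverses: for all a ∈ H, -a mod 42 ∈ H? Yes

No, H is not a subgroup of ℤ_42


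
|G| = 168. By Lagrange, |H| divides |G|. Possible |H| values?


Lagrange's theorem: |H| divides |G|
|G| = 168
Divisors of 168: 1, 2, 3, 4, 6, 7, 8, 12, 14, 21, 24, 28, 42, 56, 84, 168

Possible subgroup orders: {1, 2, 3, 4, 6, 7, 8, 12, 14, 21, 24, 28, 42, 56, 84, 168}


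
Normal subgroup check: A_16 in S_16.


H = A_16 in S_16
A_16 has index 2 in S_16, and every subgroup of index 2 is normal

Yes, normal subgroup


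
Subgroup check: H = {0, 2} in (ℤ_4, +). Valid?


Subgroup test for H = {0, 2} in (ℤ_4, +):
(1) 0 ∈ H? Yes
(2) Closure: for all a,b ∈ H, (a+b) mod 4 ∈ H? Yes
(3) Inverses: for all a ∈ H, -a mod 4 ∈ H? Yes

Yes, H is a subgroup of ℤ_4


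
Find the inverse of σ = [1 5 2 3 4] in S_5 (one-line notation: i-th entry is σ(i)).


To find σ⁻¹, swap domain and range:
σ(1) = 1 → σ⁻¹(1) = 1
σ(2) = 5 → σ⁻¹(5) = 2
σ(3) = 2 → σ⁻¹(2) = 3
σ(4) = 3 → σ⁻¹(3) = 4
σ(5) = 4 → σ⁻¹(4) = 5

σ⁻¹ = [1 3 4 5 2]


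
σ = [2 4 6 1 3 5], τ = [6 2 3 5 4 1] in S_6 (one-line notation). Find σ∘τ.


σ∘τ: apply τ first, then σ
1 →τ 6 →σ 5
2 →τ 2 →σ 4
3 →τ 3 →σ 6
4 →τ 5 →σ 3
5 →τ 4 →σ 1
6 →τ 1 →σ 2

σ∘τ = [5 4 6 3 1 2]


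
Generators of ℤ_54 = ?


g generates ℤ_n iff gcd(g,n) = 1
Prime factors of 54: 2, 3
Generators are g ∈ {1,...,53} not divisible by any of these primes.
Generators: {1, 5, 7, 11, 13, 17, 19, 23, 25, 29, 31, 35, 37, 41, 43, 47, 49, 53}
Number of generators = φ(54) = 18

Generators of ℤ_54 = {1, 5, 7, 11, 13, 17, 19, 23, 25, 29, 31, 35, 37, 41, 43, 47, 49, 53}


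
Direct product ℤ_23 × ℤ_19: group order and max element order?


|ℤ_23 × ℤ_19| = 23 × 19 = 437
Max element order = lcm(23,19) = 437
Cyclic? Yes (gcd=1)

|ℤ_23×ℤ_19| = 437, max element order = 437


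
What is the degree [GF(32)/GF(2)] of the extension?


GF(32) = GF(2^5), so the extension degree is 5

[GF(32)/GF(2)] = 5


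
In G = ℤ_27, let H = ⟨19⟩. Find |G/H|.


|⟨19⟩| = n / gcd(19, 27) = 27 / 1 = 27
H is normal (ℤ_27 is abelian).
|G/H| = |G| / |H| = 27 / 27 = 1

|G/H| = 1


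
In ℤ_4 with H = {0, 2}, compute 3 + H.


3 + H = {3 + h (mod 4) : h ∈ H}
3+0=3, 3+2=1
3 + H = {1, 3} = 1 + H

3 + H = {1, 3}


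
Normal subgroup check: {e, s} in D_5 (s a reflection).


H = {e, s} in D_5 (s a reflection)
r·s·r⁻¹ = sr⁻² ≠ s for n ≥ 3, so {e, s} is not closed under conjugation

No, not a normal subgroup


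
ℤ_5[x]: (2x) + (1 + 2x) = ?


Add coefficients mod 5:
x^0: 0 + 1 = 1 (mod 5)
x^1: 2 + 2 = 4 (mod 5)
Result: 1 + 4x

f + g = 1 + 4x


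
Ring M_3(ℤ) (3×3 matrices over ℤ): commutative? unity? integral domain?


Matrix multiplication is non-commutative for n ≥ 2; the identity matrix I is the unity; singular matrices give zero divisors, so not an integral domain
Commutative: No
Integral domain: No
Has unity: Yes

M_3(ℤ) (3×3 matrices over ℤ): Commutative=No, Unity=Yes


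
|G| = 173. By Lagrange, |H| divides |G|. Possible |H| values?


Lagrange's theorem: |H| divides |G|
|G| = 173
Divisors of 173: 1, 173

Possible subgroup orders: {1, 173}


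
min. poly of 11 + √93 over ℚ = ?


Let α = 11 + √93. Then α - 11 = √93, so (α - 11)² = 93, giving α² - 22α + 28 = 0. Degree 2 and α ∉ ℚ, so this is the minimal polynomial.

Minimal polynomial: x² - 22x + 28


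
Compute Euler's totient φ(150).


Factor n: 150 = 2 × 3 × 5^2
φ(n) = n · ∏(1 - 1/p) over distinct primes p | n
φ(150) = 150 · (1 - 1/2) · (1 - 1/3) · (1 - 1/5) = 40

φ(150) = 40


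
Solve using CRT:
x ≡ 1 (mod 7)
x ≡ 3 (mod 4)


m₁ = 7, m₂ = 4, gcd = 1, so CRT applies. M = m₁·m₂ = 28
Let M₁ = M/m₁ = 4, M₂ = M/m₂ = 7
Find y₁ ≡ M₁⁻¹ (mod m₁): 4⁻¹ ≡ 2 (mod 7)
Find y₂ ≡ M₂⁻¹ (mod m₂): 7⁻¹ ≡ 3 (mod 4)
x = a₁·M₁·y₁ + a₂·M₂·y₂ = 1·4·2 + 3·7·3 = 71
Reduce mod 28: x ≡ 15
Check: 15 mod 7 = 1 ✓, 15 mod 4 = 3 ✓

x ≡ 15 (mod 28)


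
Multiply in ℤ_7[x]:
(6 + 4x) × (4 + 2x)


Expand and collect like terms; reduce coefficients mod 7:
x^0: 6·4 = 24 ≡ 3 (mod 7)
x^1: 6·2 + 4·4 = 28 ≡ 0 (mod 7)
x^2: 4·2 = 8 ≡ 1 (mod 7)
Result: 3 + x^2

f · g = 3 + x^2


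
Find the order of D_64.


|D_n| = 2n (n rotations and n reflections)
|D_64| = 2×64 = 128

|D_64| = 128


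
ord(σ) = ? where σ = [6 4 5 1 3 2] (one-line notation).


Cycle decomposition: (1 6 2 4) (3 5)
Cycle lengths: 4, 2
Order = lcm(4, 2) = 4

ord(σ) = 4


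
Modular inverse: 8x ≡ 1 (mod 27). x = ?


Use the extended Euclidean algorithm to write 1 = 8·s + 27·t; then s mod 27 is the inverse.
Euclidean algorithm:
  8 = 0·27 + 8
  27 = 3·8 + 3
  8 = 2·3 + 2
  3 = 1·2 + 1
  2 = 2·1 + 0
gcd(8,27) = 1
Back-substitution gives: 8·(-10) + 27·(3) = 1
So 8⁻¹ ≡ -10 ≡ 17 (mod 27)
Check: 8 × 17 = 136 ≡ 1 (mod 27) ✓

8⁻¹ ≡ 17 (mod 27)


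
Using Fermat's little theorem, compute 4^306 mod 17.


Fermat's little theorem: if p is prime and gcd(a,p)=1, then a^(p-1) ≡ 1 (mod p)
p = 17 is prime, gcd(4,17) = 1
Reduce exponent: 306 mod 16 = 2
So 4^306 ≡ 4^2 (mod 17)
4^2 mod 17 = 16

4^306 ≡ 16 (mod 17)


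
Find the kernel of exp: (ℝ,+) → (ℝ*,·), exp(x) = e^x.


Kernel = preimage of identity
ker(exp) = {x ∈ ℝ | e^x = 1} = {0}

ker(exp) = {0}


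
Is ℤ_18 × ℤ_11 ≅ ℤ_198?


Comparing ℤ_18 × ℤ_11 and ℤ_198:
gcd(18,11) = 1, so ℤ_18 × ℤ_11 ≅ ℤ_198 (CRT)

Yes, ℤ_18 × ℤ_11 ≅ ℤ_198


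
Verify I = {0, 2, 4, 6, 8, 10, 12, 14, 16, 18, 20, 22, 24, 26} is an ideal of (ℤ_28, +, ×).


Check ideal conditions for I = {0, 2, 4, 6, 8, 10, 12, 14, 16, 18, 20, 22, 24, 26} in ℤ_28:
(1) I is an additive subgroup? Yes
(2) For r ∈ ℤ_28 and a ∈ I: r·a ∈ I? Yes

Yes, I is an ideal of ℤ_28


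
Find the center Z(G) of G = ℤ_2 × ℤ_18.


Z(G) = {g ∈ G | gx = xg for all x ∈ G}
Direct product of abelian groups is abelian, so Z(G) = G

Z(ℤ_2 × ℤ_18) = ℤ_2 × ℤ_18


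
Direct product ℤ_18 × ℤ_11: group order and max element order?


|ℤ_18 × ℤ_11| = 18 × 11 = 198
Max element order = lcm(18,11) = 198
Cyclic? Yes (gcd=1)

|ℤ_18×ℤ_11| = 198, max element order = 198


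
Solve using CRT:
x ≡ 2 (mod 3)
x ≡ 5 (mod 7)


m₁ = 3, m₂ = 7, gcd = 1, so CRT applies. M = m₁·m₂ = 21
Let M₁ = M/m₁ = 7, M₂ = M/m₂ = 3
Find y₁ ≡ M₁⁻¹ (mod m₁): 7⁻¹ ≡ 1 (mod 3)
Find y₂ ≡ M₂⁻¹ (mod m₂): 3⁻¹ ≡ 5 (mod 7)
x = a₁·M₁·y₁ + a₂·M₂·y₂ = 2·7·1 + 5·3·5 = 89
Reduce mod 21: x ≡ 5
Check: 5 mod 3 = 2 ✓, 5 mod 7 = 5 ✓

x ≡ 5 (mod 21)


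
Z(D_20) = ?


Z(G) = {g ∈ G | gx = xg for all x ∈ G}
For even n, Z(D_n) = {e, r^(n/2)}: the 180° rotation r^10 commutes with every reflection and rotation

Z(D_20) = {e, r^10}


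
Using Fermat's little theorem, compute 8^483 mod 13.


Fermat's little theorem: if p is prime and gcd(a,p)=1, then a^(p-1) ≡ 1 (mod p)
p = 13 is prime, gcd(8,13) = 1
Reduce exponent: 483 mod 12 = 3
So 8^483 ≡ 8^3 (mod 13)
8^3 mod 13 = 5

8^483 ≡ 5 (mod 13)


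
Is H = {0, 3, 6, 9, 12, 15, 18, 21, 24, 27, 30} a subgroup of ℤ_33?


Subgroup test for H = {0, 3, 6, 9, 12, 15, 18, 21, 24, 27, 30} in (ℤ_33, +):
(1) 0 ∈ H? Yes
(2) Closure: for all a,b ∈ H, (a+b) mod 33 ∈ H? Yes
(3) Inverses: for all a ∈ H, -a mod 33 ∈ H? Yes

Yes, H is a subgroup of ℤ_33


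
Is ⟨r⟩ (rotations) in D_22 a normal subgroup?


H = ⟨r⟩ (rotations) in D_22
The rotation subgroup ⟨r⟩ has index 2 in D_22, so it is normal

Yes, normal subgroup


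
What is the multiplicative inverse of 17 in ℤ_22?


Use the extended Euclidean algorithm to write 1 = 17·s + 22·t; then s mod 22 is the inverse.
Euclidean algorithm:
  17 = 0·22 + 17
  22 = 1·17 + 5
  17 = 3·5 + 2
  5 = 2·2 + 1
  2 = 2·1 + 0
gcd(17,22) = 1
Back-substitution gives: 17·(-9) + 22·(7) = 1
So 17⁻¹ ≡ -9 ≡ 13 (mod 22)
Check: 17 × 13 = 221 ≡ 1 (mod 22) ✓

17⁻¹ ≡ 13 (mod 22)


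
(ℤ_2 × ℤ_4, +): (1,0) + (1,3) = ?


Operation: componentwise addition mod (2, 4)
(1,0) + (1,3) = ((a₁+b₁) mod 2, (a₂+b₂) mod 4) with a = (1,0), b = (1,3)

(1,0) + (1,3) = (0,3)


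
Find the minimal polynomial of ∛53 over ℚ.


∛53 satisfies x³ - 53 = 0, irreducible over ℚ (no rational root; 53 is not a perfect cube)

Minimal polynomial: x³ - 53


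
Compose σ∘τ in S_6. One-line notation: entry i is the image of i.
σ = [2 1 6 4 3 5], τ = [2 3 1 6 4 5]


σ∘τ: apply τ first, then σ
1 →τ 2 →σ 1
2 →τ 3 →σ 6
3 →τ 1 →σ 2
4 →τ 6 →σ 5
5 →τ 4 →σ 4
6 →τ 5 →σ 3

σ∘τ = [1 6 2 5 4 3]


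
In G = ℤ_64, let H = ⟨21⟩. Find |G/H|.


|⟨21⟩| = n / gcd(21, 64) = 64 / 1 = 64
H is normal (ℤ_64 is abelian).
|G/H| = |G| / |H| = 64 / 64 = 1

|G/H| = 1


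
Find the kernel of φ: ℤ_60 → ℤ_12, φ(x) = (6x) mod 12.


Kernel = preimage of identity
ker(φ) = {x ∈ ℤ_60 : 6x ≡ 0 (mod 12)}. Since 12 | 60, φ is well-defined. The kernel is the cyclic subgroup ⟨2⟩ of ℤ_60 (order 30), i.e. {0, 2, 4, 6, 8, 10, 12, 14, 16, 18, 20, 22, 24, 26, 28, 30, 32, 34, 36, 38, 40, 42, 44, 46, 48, 50, 52, 54, 56, 58}

ker(φ) = {0, 2, 4, 6, 8, 10, 12, 14, 16, 18, 20, 22, 24, 26, 28, 30, 32, 34, 36, 38, 40, 42, 44, 46, 48, 50, 52, 54, 56, 58}


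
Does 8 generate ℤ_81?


g generates ℤ_n iff gcd(g, n) = 1
gcd(8, 81) = 1
Since gcd = 1, 8 is a generator.

Yes, 8 generates ℤ_81


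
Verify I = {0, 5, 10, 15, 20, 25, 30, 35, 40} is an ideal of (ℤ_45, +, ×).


Check ideal conditions for I = {0, 5, 10, 15, 20, 25, 30, 35, 40} in ℤ_45:
(1) I is an additive subgroup? Yes
(2) For r ∈ ℤ_45 and a ∈ I: r·a ∈ I? Yes

Yes, I is an ideal of ℤ_45


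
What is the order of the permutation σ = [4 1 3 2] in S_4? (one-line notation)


Cycle decomposition: (1 4 2)
Cycle lengths: 3
Order = lcm(3) = 3

ord(σ) = 3


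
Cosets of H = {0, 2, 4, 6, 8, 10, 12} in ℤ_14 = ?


H = {0, 2, 4, 6, 8, 10, 12}, |H| = 7
Number of cosets = |G|/|H| = 14/7 = 2
0 + H = {0, 2, 4, 6, 8, 10, 12}
1 + H = {1, 3, 5, 7, 9, 11, 13}

Cosets: 0+H={0,2,4,6,8,10,12}; 1+H={1,3,5,7,9,11,13}


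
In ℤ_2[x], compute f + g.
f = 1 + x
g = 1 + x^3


Add coefficients mod 2:
x^0: 1 + 1 = 0 (mod 2)
x^1: 1 + 0 = 1 (mod 2)
x^2: 0 + 0 = 0 (mod 2)
x^3: 0 + 1 = 1 (mod 2)
Result: x + x^3

f + g = x + x^3


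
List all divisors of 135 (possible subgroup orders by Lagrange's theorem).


Lagrange's theorem: |H| divides |G|
|G| = 135
Divisors of 135: 1, 3, 5, 9, 15, 27, 45, 135

Possible subgroup orders: {1, 3, 5, 9, 15, 27, 45, 135}


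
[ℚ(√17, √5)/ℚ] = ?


[ℚ(√17,√5):ℚ] = [ℚ(√17,√5):ℚ(√17)]·[ℚ(√17):ℚ] = 2·2 = 4

[ℚ(√17, √5)/ℚ] = 4


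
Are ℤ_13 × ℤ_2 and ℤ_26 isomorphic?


Comparing ℤ_13 × ℤ_2 and ℤ_26:
gcd(13,2) = 1, so ℤ_13 × ℤ_2 ≅ ℤ_26 (CRT)

Yes, ℤ_13 × ℤ_2 ≅ ℤ_26


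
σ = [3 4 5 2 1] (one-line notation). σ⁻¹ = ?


To find σ⁻¹, swap domain and range:
σ(1) = 3 → σ⁻¹(3) = 1
σ(2) = 4 → σ⁻¹(4) = 2
σ(3) = 5 → σ⁻¹(5) = 3
σ(4) = 2 → σ⁻¹(2) = 4
σ(5) = 1 → σ⁻¹(1) = 5

σ⁻¹ = [5 4 1 2 3]


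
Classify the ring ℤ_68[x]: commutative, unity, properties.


ℤ_68 has zero divisors (2·34 ≡ 0), and these lift to constant zero divisors in ℤ_68[x]; so not an integral domain
Commutative: Yes
Integral domain: No
Has unity: Yes

ℤ_68[x]: Commutative=Yes, Unity=Yes


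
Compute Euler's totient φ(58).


Factor n: 58 = 2 × 29
φ(n) = n · ∏(1 - 1/p) over distinct primes p | n
φ(58) = 58 · (1 - 1/2) · (1 - 1/29) = 28

φ(58) = 28


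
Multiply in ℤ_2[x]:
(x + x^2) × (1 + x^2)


Expand and collect like terms; reduce coefficients mod 2:
x^0: 0·1 = 0 ≡ 0 (mod 2)
x^1: 0·0 + 1·1 = 1 ≡ 1 (mod 2)
x^2: 0·1 + 1·0 + 1·1 = 1 ≡ 1 (mod 2)
x^3: 1·1 + 1·0 = 1 ≡ 1 (mod 2)
x^4: 1·1 = 1 ≡ 1 (mod 2)
Result: x + x^2 + x^3 + x^4

f · g = x + x^2 + x^3 + x^4


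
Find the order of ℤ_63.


ℤ_n has n elements.

|ℤ_63| = 63


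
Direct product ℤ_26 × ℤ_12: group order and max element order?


|ℤ_26 × ℤ_12| = 26 × 12 = 312
Max element order = lcm(26,12) = 156
Cyclic? No (gcd=2)

|ℤ_26×ℤ_12| = 312, max element order = 156


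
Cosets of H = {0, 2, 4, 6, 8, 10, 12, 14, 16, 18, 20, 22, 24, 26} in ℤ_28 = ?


H = {0, 2, 4, 6, 8, 10, 12, 14, 16, 18, 20, 22, 24, 26}, |H| = 14
Number of cosets = |G|/|H| = 28/14 = 2
0 + H = {0, 2, 4, 6, 8, 10, 12, 14, 16, 18, 20, 22, 24, 26}
1 + H = {1, 3, 5, 7, 9, 11, 13, 15, 17, 19, 21, 23, 25, 27}

Cosets: 0+H={0,2,4,6,8,10,12,14,16,18,20,22,24,26}; 1+H={1,3,5,7,9,11,13,15,17,19,21,23,25,27}


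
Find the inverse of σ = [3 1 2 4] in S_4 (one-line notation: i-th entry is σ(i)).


To find σ⁻¹, swap domain and range:
σ(1) = 3 → σ⁻¹(3) = 1
σ(2) = 1 → σ⁻¹(1) = 2
σ(3) = 2 → σ⁻¹(2) = 3
σ(4) = 4 → σ⁻¹(4) = 4

σ⁻¹ = [2 3 1 4]


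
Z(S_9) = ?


Z(G) = {g ∈ G | gx = xg for all x ∈ G}
S_n is non-abelian for n ≥ 3; Z(S_9) is trivial

Z(S_9) = {e}


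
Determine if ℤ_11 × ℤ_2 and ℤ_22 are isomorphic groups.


Comparing ℤ_11 × ℤ_2 and ℤ_22:
gcd(11,2) = 1, so ℤ_11 × ℤ_2 ≅ ℤ_22 (CRT)

Yes, ℤ_11 × ℤ_2 ≅ ℤ_22


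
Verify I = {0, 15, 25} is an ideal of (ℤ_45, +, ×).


Check ideal conditions for I = {0, 15, 25} in ℤ_45:
(1) I is an additive subgroup? No
(2) For r ∈ ℤ_45 and a ∈ I: r·a ∈ I? No  [counterexample: r=2, a=15, r·a mod 45 = 30 ∉ I]

No, I is not an ideal of ℤ_45


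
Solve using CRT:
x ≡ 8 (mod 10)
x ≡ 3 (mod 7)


m₁ = 10, m₂ = 7, gcd = 1, so CRT applies. M = m₁·m₂ = 70
Let M₁ = M/m₁ = 7, M₂ = M/m₂ = 10
Find y₁ ≡ M₁⁻¹ (mod m₁): 7⁻¹ ≡ 3 (mod 10)
Find y₂ ≡ M₂⁻¹ (mod m₂): 10⁻¹ ≡ 5 (mod 7)
x = a₁·M₁·y₁ + a₂·M₂·y₂ = 8·7·3 + 3·10·5 = 318
Reduce mod 70: x ≡ 38
Check: 38 mod 10 = 8 ✓, 38 mod 7 = 3 ✓

x ≡ 38 (mod 70)


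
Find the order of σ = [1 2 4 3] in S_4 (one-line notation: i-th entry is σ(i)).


Cycle decomposition: (3 4)
Cycle lengths: 2
Order = lcm(2) = 2

ord(σ) = 2


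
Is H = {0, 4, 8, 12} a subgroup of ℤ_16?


Subgroup test for H = {0, 4, 8, 12} in (ℤ_16, +):
(1) 0 ∈ H? Yes
(2) Closure: for all a,b ∈ H, (a+b) mod 16 ∈ H? Yes
(3) Inverses: for all a ∈ H, -a mod 16 ∈ H? Yes

Yes, H is a subgroup of ℤ_16


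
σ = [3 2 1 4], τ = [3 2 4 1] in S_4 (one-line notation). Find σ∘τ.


σ∘τ: apply τ first, then σ
1 →τ 3 →σ 1
2 →τ 2 →σ 2
3 →τ 4 →σ 4
4 →τ 1 →σ 3

σ∘τ = [1 2 4 3]


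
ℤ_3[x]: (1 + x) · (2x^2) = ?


Expand and collect like terms; reduce coefficients mod 3:
x^0: 1·0 = 0 ≡ 0 (mod 3)
x^1: 1·0 + 1·0 = 0 ≡ 0 (mod 3)
x^2: 1·2 + 1·0 = 2 ≡ 2 (mod 3)
x^3: 1·2 = 2 ≡ 2 (mod 3)
Result: 2x^2 + 2x^3

f · g = 2x^2 + 2x^3


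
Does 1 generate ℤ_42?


g generates ℤ_n iff gcd(g, n) = 1
gcd(1, 42) = 1
Since gcd = 1, 1 is a generator.

Yes, 1 generates ℤ_42


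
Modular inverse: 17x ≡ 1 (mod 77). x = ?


Use the extended Euclidean algorithm to write 1 = 17·s + 77·t; then s mod 77 is the inverse.
Euclidean algorithm:
  17 = 0·77 + 17
  77 = 4·17 + 9
  17 = 1·9 + 8
  9 = 1·8 + 1
  8 = 8·1 + 0
gcd(17,77) = 1
Back-substitution gives: 17·(-9) + 77·(2) = 1
So 17⁻¹ ≡ -9 ≡ 68 (mod 77)
Check: 17 × 68 = 1156 ≡ 1 (mod 77) ✓

17⁻¹ ≡ 68 (mod 77)


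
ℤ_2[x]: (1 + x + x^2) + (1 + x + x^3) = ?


Add coefficients mod 2:
x^0: 1 + 1 = 0 (mod 2)
x^1: 1 + 1 = 0 (mod 2)
x^2: 1 + 0 = 1 (mod 2)
x^3: 0 + 1 = 1 (mod 2)
Result: x^2 + x^3

f + g = x^2 + x^3


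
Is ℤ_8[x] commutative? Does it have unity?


ℤ_8 has zero divisors (2·4 ≡ 0), and these lift to constant zero divisors in ℤ_8[x]; so not an integral domain
Commutative: Yes
Integral domain: No
Has unity: Yes

ℤ_8[x]: Commutative=Yes, Unity=Yes


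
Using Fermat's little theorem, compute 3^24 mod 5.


Fermat's little theorem: if p is prime and gcd(a,p)=1, then a^(p-1) ≡ 1 (mod p)
p = 5 is prime, gcd(3,5) = 1
Reduce exponent: 24 mod 4 = 0
So 3^24 ≡ 3^0 (mod 5)
3^0 = 1

3^24 ≡ 1 (mod 5)


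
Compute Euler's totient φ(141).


Factor n: 141 = 3 × 47
φ(n) = n · ∏(1 - 1/p) over distinct primes p | n
φ(141) = 141 · (1 - 1/3) · (1 - 1/47) = 92

φ(141) = 92


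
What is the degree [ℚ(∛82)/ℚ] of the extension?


∛82 has minimal polynomial x³ - 82 (irreducible over ℚ since 82 is not a perfect cube)

[ℚ(∛82)/ℚ] = 3


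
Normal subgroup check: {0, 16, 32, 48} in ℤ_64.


H = {0, 16, 32, 48} in ℤ_64
ℤ_64 is abelian; every subgroup of an abelian group is normal

Yes, normal subgroup


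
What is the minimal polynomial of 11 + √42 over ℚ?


Let α = 11 + √42. Then α - 11 = √42, so (α - 11)² = 42, giving α² - 22α + 79 = 0. Degree 2 and α ∉ ℚ, so this is the minimal polynomial.

Minimal polynomial: x² - 22x + 79


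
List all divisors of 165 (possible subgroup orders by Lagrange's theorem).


Lagrange's theorem: |H| divides |G|
|G| = 165
Divisors of 165: 1, 3, 5, 11, 15, 33, 55, 165

Possible subgroup orders: {1, 3, 5, 11, 15, 33, 55, 165}


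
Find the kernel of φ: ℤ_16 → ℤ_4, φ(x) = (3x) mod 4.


Kernel = preimage of identity
ker(φ) = {x ∈ ℤ_16 : 3x ≡ 0 (mod 4)}. Since 4 | 16, φ is well-defined. The kernel is the cyclic subgroup ⟨4⟩ of ℤ_16 (order 4), i.e. {0, 4, 8, 12}

ker(φ) = {0, 4, 8, 12}


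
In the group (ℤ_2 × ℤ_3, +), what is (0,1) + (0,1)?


Operation: componentwise addition mod (2, 3)
(0,1) + (0,1) = ((a₁+b₁) mod 2, (a₂+b₂) mod 3) with a = (0,1), b = (0,1)

(0,1) + (0,1) = (0,2)


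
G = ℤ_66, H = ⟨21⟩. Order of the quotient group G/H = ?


|⟨21⟩| = n / gcd(21, 66) = 66 / 3 = 22
H is normal (ℤ_66 is abelian).
|G/H| = |G| / |H| = 66 / 22 = 3

|G/H| = 3


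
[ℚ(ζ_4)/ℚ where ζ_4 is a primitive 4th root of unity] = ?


[ℚ(ζ_n):ℚ] = deg Φ_n(x) = φ(n). Here φ(4) = 2

[ℚ(ζ_4)/ℚ where ζ_4 is a primitive 4th root of unity] = 2


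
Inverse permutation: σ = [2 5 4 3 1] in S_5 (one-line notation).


To find σ⁻¹, swap domain and range:
σ(1) = 2 → σ⁻¹(2) = 1
σ(2) = 5 → σ⁻¹(5) = 2
σ(3) = 4 → σ⁻¹(4) = 3
σ(4) = 3 → σ⁻¹(3) = 4
σ(5) = 1 → σ⁻¹(1) = 5

σ⁻¹ = [5 1 4 3 2]


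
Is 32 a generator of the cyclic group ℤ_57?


g generates ℤ_n iff gcd(g, n) = 1
gcd(32, 57) = 1
Since gcd = 1, 32 is a generator.

Yes, 32 generates ℤ_57


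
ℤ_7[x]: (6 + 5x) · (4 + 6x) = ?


Expand and collect like terms; reduce coefficients mod 7:
x^0: 6·4 = 24 ≡ 3 (mod 7)
x^1: 6·6 + 5·4 = 56 ≡ 0 (mod 7)
x^2: 5·6 = 30 ≡ 2 (mod 7)
Result: 3 + 2x^2

f · g = 3 + 2x^2


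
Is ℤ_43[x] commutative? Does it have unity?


ℤ_43 is a field (n prime), so ℤ_43[x] is a commutative integral domain with unity
Commutative: Yes
Integral domain: Yes
Has unity: Yes

ℤ_43[x]: Commutative=Yes, Unity=Yes


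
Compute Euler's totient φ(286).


Factor n: 286 = 2 × 11 × 13
φ(n) = n · ∏(1 - 1/p) over distinct primes p | n
φ(286) = 286 · (1 - 1/2) · (1 - 1/11) · (1 - 1/13) = 120

φ(286) = 120


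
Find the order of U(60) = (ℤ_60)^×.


U(n) is the group of units mod n; |U(n)| = φ(n)
|U(60)| = φ(60) = 16

|U(60) = (ℤ_60)^×| = 16


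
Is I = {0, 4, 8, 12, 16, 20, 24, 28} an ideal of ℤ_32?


Check ideal conditions for I = {0, 4, 8, 12, 16, 20, 24, 28} in ℤ_32:
(1) I is an additive subgroup? Yes
(2) For r ∈ ℤ_32 and a ∈ I: r·a ∈ I? Yes

Yes, I is an ideal of ℤ_32


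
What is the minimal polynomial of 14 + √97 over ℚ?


Let α = 14 + √97. Then α - 14 = √97, so (α - 14)² = 97, giving α² - 28α + 99 = 0. Degree 2 and α ∉ ℚ, so this is the minimal polynomial.

Minimal polynomial: x² - 28x + 99


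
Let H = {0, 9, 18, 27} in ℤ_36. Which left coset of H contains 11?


11 + H = {11 + h (mod 36) : h ∈ H}
11+0=11, 11+9=20, 11+18=29, 11+27=2
11 + H = {2, 11, 20, 29} = 2 + H

11 + H = {2, 11, 20, 29}


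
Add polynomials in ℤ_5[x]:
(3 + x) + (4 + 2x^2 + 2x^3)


Add coefficients mod 5:
x^0: 3 + 4 = 2 (mod 5)
x^1: 1 + 0 = 1 (mod 5)
x^2: 0 + 2 = 2 (mod 5)
x^3: 0 + 2 = 2 (mod 5)
Result: 2 + x + 2x^2 + 2x^3

f + g = 2 + x + 2x^2 + 2x^3


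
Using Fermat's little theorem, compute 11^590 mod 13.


Fermat's little theorem: if p is prime and gcd(a,p)=1, then a^(p-1) ≡ 1 (mod p)
p = 13 is prime, gcd(11,13) = 1
Reduce exponent: 590 mod 12 = 2
So 11^590 ≡ 11^2 (mod 13)
11^2 mod 13 = 4

11^590 ≡ 4 (mod 13)


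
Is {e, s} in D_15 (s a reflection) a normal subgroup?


H = {e, s} in D_15 (s a reflection)
r·s·r⁻¹ = sr⁻² ≠ s for n ≥ 3, so {e, s} is not closed under conjugation

No, not a normal subgroup


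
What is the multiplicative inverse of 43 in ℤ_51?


Use the extended Euclidean algorithm to write 1 = 43·s + 51·t; then s mod 51 is the inverse.
Euclidean algorithm:
  43 = 0·51 + 43
  51 = 1·43 + 8
  43 = 5·8 + 3
  8 = 2·3 + 2
  3 = 1·2 + 1
  2 = 2·1 + 0
gcd(43,51) = 1
Back-substitution gives: 43·(19) + 51·(-16) = 1
So 43⁻¹ ≡ 19 ≡ 19 (mod 51)
Check: 43 × 19 = 817 ≡ 1 (mod 51) ✓

43⁻¹ ≡ 19 (mod 51)


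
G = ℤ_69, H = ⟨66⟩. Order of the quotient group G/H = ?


|⟨66⟩| = n / gcd(66, 69) = 69 / 3 = 23
H is normal (ℤ_69 is abelian).
|G/H| = |G| / |H| = 69 / 23 = 3

|G/H| = 3


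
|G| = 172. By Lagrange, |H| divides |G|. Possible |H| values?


Lagrange's theorem: |H| divides |G|
|G| = 172
Divisors of 172: 1, 2, 4, 43, 86, 172

Possible subgroup orders: {1, 2, 4, 43, 86, 172}
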